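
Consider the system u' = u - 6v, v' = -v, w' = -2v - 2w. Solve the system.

Coefficient matrix A = [[1, -6, 0], [0, -1, 0], [0, -2, -2]].
det(A - λI) = 0 gives eigenvalues λ = 1, -1, -2.
For λ=1: eigenvector (1,0,0).
For λ=-1: eigenvector (3,1,-2).
For λ=-2: eigenvector (0,0,1).
General solution: C_1e^(t)(1,0,0) + C_2e^(-t)(3,1,-2) + C_3e^(-2t)(0,0,1).

u(t) = C_1e^(t) + 3C_2e^(-t), v(t) = C_2e^(-t), w(t) = -2C_2e^(-t) + C_3e^(-2t)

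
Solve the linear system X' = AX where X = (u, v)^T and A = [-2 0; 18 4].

u(t) = -C_2e^(-2t), v(t) = -C_1e^(4t) + 3C_2e^(-2t)

Coefficient matrix A = [[-2, 0], [18, 4]].
Characteristic polynomial det(A - λI) = λ^2 - 2λ - 8 = 0.
Eigenvalues λ = 4, -2.
For λ=4: (A-λI) row 1 is [-6, 0], so an eigenvector is (0, -1).
For λ=-2: (A-λI) row 2 is [18, 6], so an eigenvector is (-1, 3).
General solution: C_1e^(4t)(0,-1) + C_2e^(-2t)(-1,3).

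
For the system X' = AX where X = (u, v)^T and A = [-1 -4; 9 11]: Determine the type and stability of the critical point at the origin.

A = [[-1,-4],[9,11]]; det(A-λI) = λ^2 - 10λ + 25.
repeated λ = 5 with a single eigenvector.

unstable improper node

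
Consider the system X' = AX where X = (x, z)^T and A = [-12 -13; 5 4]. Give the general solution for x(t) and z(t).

Coefficient matrix A = [[-12, -13], [5, 4]].
Characteristic polynomial det(A - λI) = λ^2 + 8λ + 17 = 0.
Eigenvalues λ = -4 ± i (complex conjugate pair).
For λ=-4+i: an eigenvector is (2,-1) - i(-3,2) = (2 + 3i, -1 - 2i).
A real fundamental pair from Re and Im of e^((-4+i)t)v: X_1 = e^(-4t)(cos(t)·(2,-1) + sin(t)·(-3,2)), X_2 = e^(-4t)(sin(t)·(2,-1) - cos(t)·(-3,2)).
General solution: c_1X_1 + c_2X_2.

x(t) = -3c_1e^(-4t)sin(t) + 2c_1e^(-4t)cos(t) + 2c_2e^(-4t)sin(t) + 3c_2e^(-4t)cos(t), z(t) = 2c_1e^(-4t)sin(t) - c_1e^(-4t)cos(t) - c_2e^(-4t)sin(t) - 2c_2e^(-4t)cos(t)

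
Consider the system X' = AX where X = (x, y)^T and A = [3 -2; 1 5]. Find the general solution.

x(t) = -K_1e^(4t)sin(t) - K_1e^(4t)cos(t) - K_2e^(4t)sin(t) + K_2e^(4t)cos(t), y(t) = K_1e^(4t)cos(t) + K_2e^(4t)sin(t)

Coefficient matrix A = [[3, -2], [1, 5]].
Characteristic polynomial det(A - λI) = λ^2 - 8λ + 17 = 0.
Eigenvalues λ = 4 ± i (complex conjugate pair).
For λ=4+i: an eigenvector is (-1,1) - i(-1,0) = (-1 + i, 1).
A real fundamental pair from Re and Im of e^((4+i)t)v: X_1 = e^(4t)(cos(t)·(-1,1) + sin(t)·(-1,0)), X_2 = e^(4t)(sin(t)·(-1,1) - cos(t)·(-1,0)).
General solution: K_1X_1 + K_2X_2.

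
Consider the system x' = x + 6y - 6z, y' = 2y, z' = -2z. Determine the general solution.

Coefficient matrix A = [[1, 6, -6], [0, 2, 0], [0, 0, -2]].
det(A - λI) = 0 gives eigenvalues λ = 1, 2, -2.
For λ=1: eigenvector (1,0,0).
For λ=2: eigenvector (6,1,0).
For λ=-2: eigenvector (2,0,1).
General solution: C_1e^(t)(1,0,0) + C_2e^(2t)(6,1,0) + C_3e^(-2t)(2,0,1).

x(t) = C_1e^(t) + 6C_2e^(2t) + 2C_3e^(-2t), y(t) = C_2e^(2t), z(t) = C_3e^(-2t)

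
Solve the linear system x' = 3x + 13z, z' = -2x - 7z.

x(t) = -3K_1e^(-2t)sin(t) + 2K_1e^(-2t)cos(t) + 2K_2e^(-2t)sin(t) + 3K_2e^(-2t)cos(t), z(t) = K_1e^(-2t)sin(t) - K_1e^(-2t)cos(t) - K_2e^(-2t)sin(t) - K_2e^(-2t)cos(t)

Coefficient matrix A = [[3, 13], [-2, -7]].
Characteristic polynomial det(A - λI) = λ^2 + 4λ + 5 = 0.
Eigenvalues λ = -2 ± i (complex conjugate pair).
For λ=-2+i: an eigenvector is (2,-1) - i(-3,1) = (2 + 3i, -1 - i).
A real fundamental pair from Re and Im of e^((-2+i)t)v: X_1 = e^(-2t)(cos(t)·(2,-1) + sin(t)·(-3,1)), X_2 = e^(-2t)(sin(t)·(2,-1) - cos(t)·(-3,1)).
General solution: K_1X_1 + K_2X_2.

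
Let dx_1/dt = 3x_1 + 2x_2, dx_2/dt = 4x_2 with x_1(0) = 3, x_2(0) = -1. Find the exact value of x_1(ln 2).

8

A = [[3,2],[0,4]]; eigenvalues λ = 3, 4.
Eigenvectors: (1,0) for λ=3, (2,1) for λ=4.
From the initial condition, c_1 = 5, c_2 = -1.
x_1(ln 2) = (5)(2^3)(1) + (-1)(2^4)(2) = 8.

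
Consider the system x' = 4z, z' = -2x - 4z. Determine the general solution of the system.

Coefficient matrix A = [[0, 4], [-2, -4]].
Characteristic polynomial det(A - λI) = λ^2 + 4λ + 8 = 0.
Eigenvalues λ = -2 ± 2i (complex conjugate pair).
For λ=-2+2i: an eigenvector is (1,-1) - i(-1,0) = (1 + i, -1).
A real fundamental pair from Re and Im of e^((-2+2i)t)v: X_1 = e^(-2t)(cos(2t)·(1,-1) + sin(2t)·(-1,0)), X_2 = e^(-2t)(sin(2t)·(1,-1) - cos(2t)·(-1,0)).
General solution: K_1X_1 + K_2X_2.

x(t) = -K_1e^(-2t)sin(2t) + K_1e^(-2t)cos(2t) + K_2e^(-2t)sin(2t) + K_2e^(-2t)cos(2t), z(t) = -K_1e^(-2t)cos(2t) - K_2e^(-2t)sin(2t)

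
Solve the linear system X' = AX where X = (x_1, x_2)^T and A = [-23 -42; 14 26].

Coefficient matrix A = [[-23, -42], [14, 26]].
Characteristic polynomial det(A - λI) = λ^2 - 3λ - 10 = 0.
Eigenvalues λ = 5, -2.
For λ=5: (A-λI) row 1 is [-28, -42], so an eigenvector is (-3, 2).
For λ=-2: (A-λI) row 1 is [-21, -42], so an eigenvector is (2, -1).
General solution: K_1e^(5t)(-3,2) + K_2e^(-2t)(2,-1).

x_1(t) = -3K_1e^(5t) + 2K_2e^(-2t), x_2(t) = 2K_1e^(5t) - K_2e^(-2t)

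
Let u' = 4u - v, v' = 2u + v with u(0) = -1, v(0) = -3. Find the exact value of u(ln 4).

32

A = [[4,-1],[2,1]]; eigenvalues λ = 2, 3.
Eigenvectors: (-1,-2) for λ=2, (1,1) for λ=3.
From the initial condition, c_1 = 2, c_2 = 1.
u(ln 4) = (2)(4^2)(-1) + (1)(4^3)(1) = 32.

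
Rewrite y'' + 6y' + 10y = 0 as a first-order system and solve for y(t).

y(t) = c_1e^(-3t)cos(t) + c_2e^(-3t)sin(t)

Let x_1 = y, x_2 = y'. Then x_1' = x_2 and x_2' = -10x_1 - 6x_2.
A = [[0,1],[-10,-6]]; det(A-λI) = λ^2 + 6λ + 10.
Eigenvalues λ = -3 ± i.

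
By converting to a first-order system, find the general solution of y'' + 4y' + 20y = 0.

y(t) = C_1e^(-2t)cos(4t) + C_2e^(-2t)sin(4t)

Let x_1 = y, x_2 = y'. Then x_1' = x_2 and x_2' = -20x_1 - 4x_2.
A = [[0,1],[-20,-4]]; det(A-λI) = λ^2 + 4λ + 20.
Eigenvalues λ = -2 ± 4i.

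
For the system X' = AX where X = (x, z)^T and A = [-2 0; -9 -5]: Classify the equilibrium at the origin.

A = [[-2,0],[-9,-5]]; det(A-λI) = λ^2 + 7λ + 10.
λ = -5, -2: both negative.

stable node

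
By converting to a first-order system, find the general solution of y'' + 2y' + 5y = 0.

y(t) = K_1e^(-t)cos(2t) + K_2e^(-t)sin(2t)

Let x_1 = y, x_2 = y'. Then x_1' = x_2 and x_2' = -5x_1 - 2x_2.
A = [[0,1],[-5,-2]]; det(A-λI) = λ^2 + 2λ + 5.
Eigenvalues λ = -1 ± 2i.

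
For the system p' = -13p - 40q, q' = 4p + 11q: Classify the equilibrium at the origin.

stable spiral

A = [[-13,-40],[4,11]]; det(A-λI) = λ^2 + 2λ + 17.
λ = -1 ± 4i: negative real part.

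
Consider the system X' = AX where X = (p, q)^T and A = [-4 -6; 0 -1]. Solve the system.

p(t) = 2K_1e^(-t) + K_2e^(-4t), q(t) = -K_1e^(-t)

Coefficient matrix A = [[-4, -6], [0, -1]].
Characteristic polynomial det(A - λI) = λ^2 + 5λ + 4 = 0.
Eigenvalues λ = -1, -4.
For λ=-1: (A-λI) row 1 is [-3, -6], so an eigenvector is (2, -1).
For λ=-4: (A-λI) row 1 is [0, -6], so an eigenvector is (1, 0).
General solution: K_1e^(-t)(2,-1) + K_2e^(-4t)(1,0).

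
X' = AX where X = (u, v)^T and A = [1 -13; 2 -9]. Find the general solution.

Coefficient matrix A = [[1, -13], [2, -9]].
Characteristic polynomial det(A - λI) = λ^2 + 8λ + 17 = 0.
Eigenvalues λ = -4 ± i (complex conjugate pair).
For λ=-4+i: an eigenvector is (3,1) - i(2,1) = (3 - 2i, 1 - i).
A real fundamental pair from Re and Im of e^((-4+i)t)v: X_1 = e^(-4t)(cos(t)·(3,1) + sin(t)·(2,1)), X_2 = e^(-4t)(sin(t)·(3,1) - cos(t)·(2,1)).
General solution: K_1X_1 + K_2X_2.

u(t) = 2K_1e^(-4t)sin(t) + 3K_1e^(-4t)cos(t) + 3K_2e^(-4t)sin(t) - 2K_2e^(-4t)cos(t), v(t) = K_1e^(-4t)sin(t) + K_1e^(-4t)cos(t) + K_2e^(-4t)sin(t) - K_2e^(-4t)cos(t)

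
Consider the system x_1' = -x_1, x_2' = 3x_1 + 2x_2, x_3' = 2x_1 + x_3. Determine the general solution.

x_1(t) = -C_2e^(-t), x_2(t) = C_1e^(2t) + C_2e^(-t), x_3(t) = C_2e^(-t) + C_3e^(t)

Coefficient matrix A = [[-1, 0, 0], [3, 2, 0], [2, 0, 1]].
det(A - λI) = 0 gives eigenvalues λ = 2, -1, 1.
For λ=2: eigenvector (0,1,0).
For λ=-1: eigenvector (-1,1,1).
For λ=1: eigenvector (0,0,1).
General solution: C_1e^(2t)(0,1,0) + C_2e^(-t)(-1,1,1) + C_3e^(t)(0,0,1).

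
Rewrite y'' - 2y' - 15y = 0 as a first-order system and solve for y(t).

y(t) = K_1e^(-3t) + K_2e^(5t)

Let x_1 = y, x_2 = y'. Then x_1' = x_2 and x_2' = 15x_1 + 2x_2.
A = [[0,1],[15,2]]; det(A-λI) = λ^2 - 2λ - 15.
Eigenvalues λ = -3, 5 with eigenvectors (1,-3), (1,5).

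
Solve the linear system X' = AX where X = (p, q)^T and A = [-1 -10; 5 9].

p(t) = C_1e^(4t)sin(5t) + C_1e^(4t)cos(5t) + C_2e^(4t)sin(5t) - C_2e^(4t)cos(5t), q(t) = -C_1e^(4t)cos(5t) - C_2e^(4t)sin(5t)

Coefficient matrix A = [[-1, -10], [5, 9]].
Characteristic polynomial det(A - λI) = λ^2 - 8λ + 41 = 0.
Eigenvalues λ = 4 ± 5i (complex conjugate pair).
For λ=4+5i: an eigenvector is (1,-1) - i(1,0) = (1 - i, -1).
A real fundamental pair from Re and Im of e^((4+5i)t)v: X_1 = e^(4t)(cos(5t)·(1,-1) + sin(5t)·(1,0)), X_2 = e^(4t)(sin(5t)·(1,-1) - cos(5t)·(1,0)).
General solution: C_1X_1 + C_2X_2.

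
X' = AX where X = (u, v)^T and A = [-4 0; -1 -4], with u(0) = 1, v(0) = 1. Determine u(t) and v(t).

u(t) = e^(-4t), v(t) = -te^(-4t) + e^(-4t)

Coefficient matrix A = [[-4, 0], [-1, -4]].
Characteristic polynomial det(A - λI) = λ^2 + 8λ + 16 = 0.
Single eigenvalue λ = -4 with algebraic multiplicity 2.
Eigenvector v = (0,-1); generalized eigenvector w with (A-λI)w=v is (1,-2).
General solution: e^(-4t)[K_1·v + K_2·(t·v + w)].
Applying u(0)=1, v(0)=1 gives K_1=-3, K_2=1.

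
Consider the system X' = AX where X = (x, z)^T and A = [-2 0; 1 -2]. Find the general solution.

Coefficient matrix A = [[-2, 0], [1, -2]].
Characteristic polynomial det(A - λI) = λ^2 + 4λ + 4 = 0.
Single eigenvalue λ = -2 with algebraic multiplicity 2.
Eigenvector v = (0,-1); generalized eigenvector w with (A-λI)w=v is (-1,-3).
General solution: e^(-2t)[C_1·v + C_2·(t·v + w)].

x(t) = -C_2e^(-2t), z(t) = -C_1e^(-2t) - C_2te^(-2t) - 3C_2e^(-2t)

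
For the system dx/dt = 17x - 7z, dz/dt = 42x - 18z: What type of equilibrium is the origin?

saddle

A = [[17,-7],[42,-18]]; det(A-λI) = λ^2 + λ - 12.
λ = -4, 3: opposite signs.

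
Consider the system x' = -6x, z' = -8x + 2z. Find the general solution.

x(t) = c_1e^(-6t), z(t) = c_1e^(-6t) - c_2e^(2t)

Coefficient matrix A = [[-6, 0], [-8, 2]].
Characteristic polynomial det(A - λI) = λ^2 + 4λ - 12 = 0.
Eigenvalues λ = -6, 2.
For λ=-6: (A-λI) row 2 is [-8, 8], so an eigenvector is (1, 1).
For λ=2: (A-λI) row 1 is [-8, 0], so an eigenvector is (0, -1).
General solution: c_1e^(-6t)(1,1) + c_2e^(2t)(0,-1).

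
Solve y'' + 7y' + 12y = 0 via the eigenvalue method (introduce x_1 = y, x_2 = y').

Let x_1 = y, x_2 = y'. Then x_1' = x_2 and x_2' = -12x_1 - 7x_2.
A = [[0,1],[-12,-7]]; det(A-λI) = λ^2 + 7λ + 12.
Eigenvalues λ = -4, -3 with eigenvectors (1,-4), (1,-3).

y(t) = K_1e^(-4t) + K_2e^(-3t)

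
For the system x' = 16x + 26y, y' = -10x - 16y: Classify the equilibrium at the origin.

center

A = [[16,26],[-10,-16]]; det(A-λI) = λ^2 + 4.
λ = 0 ± 2i: zero real part.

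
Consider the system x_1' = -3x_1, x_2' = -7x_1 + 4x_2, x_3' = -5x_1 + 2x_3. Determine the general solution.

Coefficient matrix A = [[-3, 0, 0], [-7, 4, 0], [-5, 0, 2]].
det(A - λI) = 0 gives eigenvalues λ = -3, 4, 2.
For λ=-3: eigenvector (1,1,1).
For λ=4: eigenvector (0,1,0).
For λ=2: eigenvector (0,0,1).
General solution: c_1e^(-3t)(1,1,1) + c_2e^(4t)(0,1,0) + c_3e^(2t)(0,0,1).

x_1(t) = c_1e^(-3t), x_2(t) = c_1e^(-3t) + c_2e^(4t), x_3(t) = c_1e^(-3t) + c_3e^(2t)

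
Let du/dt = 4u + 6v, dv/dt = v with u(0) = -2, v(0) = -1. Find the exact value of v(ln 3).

-3

A = [[4,6],[0,1]]; eigenvalues λ = 4, 1.
Eigenvectors: (1,0) for λ=4, (-2,1) for λ=1.
From the initial condition, c_1 = -4, c_2 = -1.
v(ln 3) = (-4)(3^4)(0) + (-1)(3^1)(1) = -3.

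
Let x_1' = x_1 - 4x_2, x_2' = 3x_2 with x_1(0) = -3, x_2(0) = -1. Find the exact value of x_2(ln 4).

A = [[1,-4],[0,3]]; eigenvalues λ = 1, 3.
Eigenvectors: (1,0) for λ=1, (-2,1) for λ=3.
From the initial condition, c_1 = -5, c_2 = -1.
x_2(ln 4) = (-5)(4^1)(0) + (-1)(4^3)(1) = -64.

-64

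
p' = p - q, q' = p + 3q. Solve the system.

Coefficient matrix A = [[1, -1], [1, 3]].
Characteristic polynomial det(A - λI) = λ^2 - 4λ + 4 = 0.
Single eigenvalue λ = 2 with algebraic multiplicity 2.
Eigenvector v = (1,-1); generalized eigenvector w with (A-λI)w=v is (2,-3).
General solution: e^(2t)[C_1·v + C_2·(t·v + w)].

p(t) = C_1e^(2t) + C_2te^(2t) + 2C_2e^(2t), q(t) = -C_1e^(2t) - C_2te^(2t) - 3C_2e^(2t)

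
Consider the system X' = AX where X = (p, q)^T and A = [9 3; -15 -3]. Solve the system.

p(t) = K_1e^(3t)sin(3t) - K_2e^(3t)cos(3t), q(t) = -2K_1e^(3t)sin(3t) + K_1e^(3t)cos(3t) + K_2e^(3t)sin(3t) + 2K_2e^(3t)cos(3t)

Coefficient matrix A = [[9, 3], [-15, -3]].
Characteristic polynomial det(A - λI) = λ^2 - 6λ + 18 = 0.
Eigenvalues λ = 3 ± 3i (complex conjugate pair).
For λ=3+3i: an eigenvector is (0,1) - i(1,-2) = (0 - i, 1 + 2i).
A real fundamental pair from Re and Im of e^((3+3i)t)v: X_1 = e^(3t)(cos(3t)·(0,1) + sin(3t)·(1,-2)), X_2 = e^(3t)(sin(3t)·(0,1) - cos(3t)·(1,-2)).
General solution: K_1X_1 + K_2X_2.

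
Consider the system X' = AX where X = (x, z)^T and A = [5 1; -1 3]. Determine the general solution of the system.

Coefficient matrix A = [[5, 1], [-1, 3]].
Characteristic polynomial det(A - λI) = λ^2 - 8λ + 16 = 0.
Single eigenvalue λ = 4 with algebraic multiplicity 2.
Eigenvector v = (-1,1); generalized eigenvector w with (A-λI)w=v is (0,-1).
General solution: e^(4t)[K_1·v + K_2·(t·v + w)].

x(t) = -K_1e^(4t) - K_2te^(4t), z(t) = K_1e^(4t) + K_2te^(4t) - K_2e^(4t)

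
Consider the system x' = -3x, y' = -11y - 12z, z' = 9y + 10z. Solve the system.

Coefficient matrix A = [[-3, 0, 0], [0, -11, -12], [0, 9, 10]].
det(A - λI) = 0 gives eigenvalues λ = 1, -3, -2.
For λ=1: eigenvector (0,-1,1).
For λ=-3: eigenvector (1,0,0).
For λ=-2: eigenvector (0,-4,3).
General solution: C_1e^(t)(0,-1,1) + C_2e^(-3t)(1,0,0) + C_3e^(-2t)(0,-4,3).

x(t) = C_2e^(-3t), y(t) = -C_1e^(t) - 4C_3e^(-2t), z(t) = C_1e^(t) + 3C_3e^(-2t)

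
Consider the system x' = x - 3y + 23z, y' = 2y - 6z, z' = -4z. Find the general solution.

x(t) = c_1e^(t) - 3c_2e^(2t) - 4c_3e^(-4t), y(t) = c_2e^(2t) + c_3e^(-4t), z(t) = c_3e^(-4t)

Coefficient matrix A = [[1, -3, 23], [0, 2, -6], [0, 0, -4]].
det(A - λI) = 0 gives eigenvalues λ = 1, 2, -4.
For λ=1: eigenvector (1,0,0).
For λ=2: eigenvector (-3,1,0).
For λ=-4: eigenvector (-4,1,1).
General solution: c_1e^(t)(1,0,0) + c_2e^(2t)(-3,1,0) + c_3e^(-4t)(-4,1,1).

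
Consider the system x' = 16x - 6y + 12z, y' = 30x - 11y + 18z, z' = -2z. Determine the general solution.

Coefficient matrix A = [[16, -6, 12], [30, -11, 18], [0, 0, -2]].
det(A - λI) = 0 gives eigenvalues λ = 4, 1, -2.
For λ=4: eigenvector (1,2,0).
For λ=1: eigenvector (2,5,0).
For λ=-2: eigenvector (0,2,1).
General solution: C_1e^(4t)(1,2,0) + C_2e^(t)(2,5,0) + C_3e^(-2t)(0,2,1).

x(t) = C_1e^(4t) + 2C_2e^(t), y(t) = 2C_1e^(4t) + 5C_2e^(t) + 2C_3e^(-2t), z(t) = C_3e^(-2t)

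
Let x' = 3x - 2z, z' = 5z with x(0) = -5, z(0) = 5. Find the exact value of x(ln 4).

A = [[3,-2],[0,5]]; eigenvalues λ = 3, 5.
Eigenvectors: (-1,0) for λ=3, (-1,1) for λ=5.
From the initial condition, c_1 = 0, c_2 = 5.
x(ln 4) = (0)(4^3)(-1) + (5)(4^5)(-1) = -5120.

-5120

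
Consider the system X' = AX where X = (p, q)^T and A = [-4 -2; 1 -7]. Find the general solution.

p(t) = -2c_1e^(-5t) + c_2e^(-6t), q(t) = -c_1e^(-5t) + c_2e^(-6t)

Coefficient matrix A = [[-4, -2], [1, -7]].
Characteristic polynomial det(A - λI) = λ^2 + 11λ + 30 = 0.
Eigenvalues λ = -5, -6.
For λ=-5: (A-λI) row 1 is [1, -2], so an eigenvector is (-2, -1).
For λ=-6: (A-λI) row 1 is [2, -2], so an eigenvector is (1, 1).
General solution: c_1e^(-5t)(-2,-1) + c_2e^(-6t)(1,1).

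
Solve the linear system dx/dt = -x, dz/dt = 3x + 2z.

Coefficient matrix A = [[-1, 0], [3, 2]].
Characteristic polynomial det(A - λI) = λ^2 - λ - 2 = 0.
Eigenvalues λ = -1, 2.
For λ=-1: (A-λI) row 2 is [3, 3], so an eigenvector is (1, -1).
For λ=2: (A-λI) row 1 is [-3, 0], so an eigenvector is (0, 1).
General solution: c_1e^(-t)(1,-1) + c_2e^(2t)(0,1).

x(t) = c_1e^(-t), z(t) = -c_1e^(-t) + c_2e^(2t)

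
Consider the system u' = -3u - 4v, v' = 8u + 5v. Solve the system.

Coefficient matrix A = [[-3, -4], [8, 5]].
Characteristic polynomial det(A - λI) = λ^2 - 2λ + 17 = 0.
Eigenvalues λ = 1 ± 4i (complex conjugate pair).
For λ=1+4i: an eigenvector is (-1,1) - i(0,-1) = (-1, 1 + i).
A real fundamental pair from Re and Im of e^((1+4i)t)v: X_1 = e^(t)(cos(4t)·(-1,1) + sin(4t)·(0,-1)), X_2 = e^(t)(sin(4t)·(-1,1) - cos(4t)·(0,-1)).
General solution: c_1X_1 + c_2X_2.

u(t) = -c_1e^(t)cos(4t) - c_2e^(t)sin(4t), v(t) = -c_1e^(t)sin(4t) + c_1e^(t)cos(4t) + c_2e^(t)sin(4t) + c_2e^(t)cos(4t)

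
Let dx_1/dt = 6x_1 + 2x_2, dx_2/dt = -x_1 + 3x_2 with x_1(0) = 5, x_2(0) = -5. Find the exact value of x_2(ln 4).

A = [[6,2],[-1,3]]; eigenvalues λ = 4, 5.
Eigenvectors: (1,-1) for λ=4, (-2,1) for λ=5.
From the initial condition, c_1 = 5, c_2 = 0.
x_2(ln 4) = (5)(4^4)(-1) + (0)(4^5)(1) = -1280.

-1280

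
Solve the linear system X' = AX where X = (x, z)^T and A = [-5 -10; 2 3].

x(t) = -K_1e^(-t)sin(2t) - 2K_1e^(-t)cos(2t) - 2K_2e^(-t)sin(2t) + K_2e^(-t)cos(2t), z(t) = K_1e^(-t)cos(2t) + K_2e^(-t)sin(2t)

Coefficient matrix A = [[-5, -10], [2, 3]].
Characteristic polynomial det(A - λI) = λ^2 + 2λ + 5 = 0.
Eigenvalues λ = -1 ± 2i (complex conjugate pair).
For λ=-1+2i: an eigenvector is (-2,1) - i(-1,0) = (-2 + i, 1).
A real fundamental pair from Re and Im of e^((-1+2i)t)v: X_1 = e^(-t)(cos(2t)·(-2,1) + sin(2t)·(-1,0)), X_2 = e^(-t)(sin(2t)·(-2,1) - cos(2t)·(-1,0)).
General solution: K_1X_1 + K_2X_2.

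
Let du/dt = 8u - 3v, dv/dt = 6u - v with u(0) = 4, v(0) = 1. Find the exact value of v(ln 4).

7072

A = [[8,-3],[6,-1]]; eigenvalues λ = 2, 5.
Eigenvectors: (-1,-2) for λ=2, (-1,-1) for λ=5.
From the initial condition, c_1 = 3, c_2 = -7.
v(ln 4) = (3)(4^2)(-2) + (-7)(4^5)(-1) = 7072.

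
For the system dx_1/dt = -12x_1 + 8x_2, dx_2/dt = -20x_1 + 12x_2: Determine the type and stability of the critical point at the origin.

A = [[-12,8],[-20,12]]; det(A-λI) = λ^2 + 16.
λ = 0 ± 4i: zero real part.

center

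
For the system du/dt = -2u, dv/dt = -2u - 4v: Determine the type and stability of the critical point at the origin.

stable node

A = [[-2,0],[-2,-4]]; det(A-λI) = λ^2 + 6λ + 8.
λ = -2, -4: both negative.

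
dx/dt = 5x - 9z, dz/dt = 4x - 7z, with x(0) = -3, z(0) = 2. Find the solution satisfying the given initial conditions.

x(t) = -36te^(-t) - 3e^(-t), z(t) = -24te^(-t) + 2e^(-t)

Coefficient matrix A = [[5, -9], [4, -7]].
Characteristic polynomial det(A - λI) = λ^2 + 2λ + 1 = 0.
Single eigenvalue λ = -1 with algebraic multiplicity 2.
Eigenvector v = (-3,-2); generalized eigenvector w with (A-λI)w=v is (1,1).
General solution: e^(-t)[C_1·v + C_2·(t·v + w)].
Applying x(0)=-3, z(0)=2 gives C_1=5, C_2=12.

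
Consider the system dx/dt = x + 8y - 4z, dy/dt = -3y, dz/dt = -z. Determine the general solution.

Coefficient matrix A = [[1, 8, -4], [0, -3, 0], [0, 0, -1]].
det(A - λI) = 0 gives eigenvalues λ = 1, -3, -1.
For λ=1: eigenvector (1,0,0).
For λ=-3: eigenvector (-2,1,0).
For λ=-1: eigenvector (2,0,1).
General solution: C_1e^(t)(1,0,0) + C_2e^(-3t)(-2,1,0) + C_3e^(-t)(2,0,1).

x(t) = C_1e^(t) - 2C_2e^(-3t) + 2C_3e^(-t), y(t) = C_2e^(-3t), z(t) = C_3e^(-t)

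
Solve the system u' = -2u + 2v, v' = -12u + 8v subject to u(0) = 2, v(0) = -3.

u(t) = -7e^(4t) + 9e^(2t), v(t) = -21e^(4t) + 18e^(2t)

Coefficient matrix A = [[-2, 2], [-12, 8]].
Characteristic polynomial det(A - λI) = λ^2 - 6λ + 8 = 0.
Eigenvalues λ = 2, 4.
For λ=2: (A-λI) row 1 is [-4, 2], so an eigenvector is (1, 2).
For λ=4: (A-λI) row 1 is [-6, 2], so an eigenvector is (1, 3).
General solution: c_1e^(2t)(1,2) + c_2e^(4t)(1,3).
Applying u(0)=2, v(0)=-3 gives c_1=9, c_2=-7.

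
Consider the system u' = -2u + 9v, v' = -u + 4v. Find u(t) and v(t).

u(t) = 3c_1e^(t) + 3c_2te^(t) + 2c_2e^(t), v(t) = c_1e^(t) + c_2te^(t) + c_2e^(t)

Coefficient matrix A = [[-2, 9], [-1, 4]].
Characteristic polynomial det(A - λI) = λ^2 - 2λ + 1 = 0.
Single eigenvalue λ = 1 with algebraic multiplicity 2.
Eigenvector v = (3,1); generalized eigenvector w with (A-λI)w=v is (2,1).
General solution: e^(t)[c_1·v + c_2·(t·v + w)].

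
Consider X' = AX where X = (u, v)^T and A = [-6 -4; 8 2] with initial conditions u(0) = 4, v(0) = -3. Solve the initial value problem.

u(t) = -e^(-2t)sin(4t) + 4e^(-2t)cos(4t), v(t) = 5e^(-2t)sin(4t) - 3e^(-2t)cos(4t)

Coefficient matrix A = [[-6, -4], [8, 2]].
Characteristic polynomial det(A - λI) = λ^2 + 4λ + 20 = 0.
Eigenvalues λ = -2 ± 4i (complex conjugate pair).
For λ=-2+4i: an eigenvector is (0,-1) - i(1,-1) = (0 - i, -1 + i).
A real fundamental pair from Re and Im of e^((-2+4i)t)v: X_1 = e^(-2t)(cos(4t)·(0,-1) + sin(4t)·(1,-1)), X_2 = e^(-2t)(sin(4t)·(0,-1) - cos(4t)·(1,-1)).
General solution: K_1X_1 + K_2X_2.
Applying u(0)=4, v(0)=-3 gives K_1=-1, K_2=-4.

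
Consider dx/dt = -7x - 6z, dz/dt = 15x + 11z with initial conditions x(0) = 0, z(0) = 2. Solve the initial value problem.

x(t) = -4e^(2t)sin(3t), z(t) = 6e^(2t)sin(3t) + 2e^(2t)cos(3t)

Coefficient matrix A = [[-7, -6], [15, 11]].
Characteristic polynomial det(A - λI) = λ^2 - 4λ + 13 = 0.
Eigenvalues λ = 2 ± 3i (complex conjugate pair).
For λ=2+3i: an eigenvector is (1,-1) - i(-1,2) = (1 + i, -1 - 2i).
A real fundamental pair from Re and Im of e^((2+3i)t)v: X_1 = e^(2t)(cos(3t)·(1,-1) + sin(3t)·(-1,2)), X_2 = e^(2t)(sin(3t)·(1,-1) - cos(3t)·(-1,2)).
General solution: K_1X_1 + K_2X_2.
Applying x(0)=0, z(0)=2 gives K_1=2, K_2=-2.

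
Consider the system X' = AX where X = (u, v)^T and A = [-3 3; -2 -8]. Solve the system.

Coefficient matrix A = [[-3, 3], [-2, -8]].
Characteristic polynomial det(A - λI) = λ^2 + 11λ + 30 = 0.
Eigenvalues λ = -5, -6.
For λ=-5: (A-λI) row 1 is [2, 3], so an eigenvector is (3, -2).
For λ=-6: (A-λI) row 1 is [3, 3], so an eigenvector is (-1, 1).
General solution: K_1e^(-5t)(3,-2) + K_2e^(-6t)(-1,1).

u(t) = 3K_1e^(-5t) - K_2e^(-6t), v(t) = -2K_1e^(-5t) + K_2e^(-6t)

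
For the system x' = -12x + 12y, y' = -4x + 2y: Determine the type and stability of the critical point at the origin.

stable node

A = [[-12,12],[-4,2]]; det(A-λI) = λ^2 + 10λ + 24.
λ = -4, -6: both negative.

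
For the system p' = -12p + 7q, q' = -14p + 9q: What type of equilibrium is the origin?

saddle

A = [[-12,7],[-14,9]]; det(A-λI) = λ^2 + 3λ - 10.
λ = -5, 2: opposite signs.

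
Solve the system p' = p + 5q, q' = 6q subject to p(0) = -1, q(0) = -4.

Coefficient matrix A = [[1, 5], [0, 6]].
Characteristic polynomial det(A - λI) = λ^2 - 7λ + 6 = 0.
Eigenvalues λ = 6, 1.
For λ=6: (A-λI) row 1 is [-5, 5], so an eigenvector is (-1, -1).
For λ=1: (A-λI) row 1 is [0, 5], so an eigenvector is (1, 0).
General solution: C_1e^(6t)(-1,-1) + C_2e^(t)(1,0).
Applying p(0)=-1, q(0)=-4 gives C_1=4, C_2=3.

p(t) = -4e^(6t) + 3e^(t), q(t) = -4e^(6t)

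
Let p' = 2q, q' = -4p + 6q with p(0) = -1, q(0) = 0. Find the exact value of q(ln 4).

480

A = [[0,2],[-4,6]]; eigenvalues λ = 2, 4.
Eigenvectors: (-1,-1) for λ=2, (1,2) for λ=4.
From the initial condition, c_1 = 2, c_2 = 1.
q(ln 4) = (2)(4^2)(-1) + (1)(4^4)(2) = 480.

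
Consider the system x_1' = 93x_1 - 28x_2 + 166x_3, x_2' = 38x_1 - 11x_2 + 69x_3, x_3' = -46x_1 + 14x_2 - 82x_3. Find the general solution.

Coefficient matrix A = [[93, -28, 166], [38, -11, 69], [-46, 14, -82]].
det(A - λI) = 0 gives eigenvalues λ = 3, 1, -4.
For λ=3: eigenvector (-4,-1,2).
For λ=1: eigenvector (-3,2,2).
For λ=-4: eigenvector (-2,-1,1).
General solution: K_1e^(3t)(-4,-1,2) + K_2e^(t)(-3,2,2) + K_3e^(-4t)(-2,-1,1).

x_1(t) = -4K_1e^(3t) - 3K_2e^(t) - 2K_3e^(-4t), x_2(t) = -K_1e^(3t) + 2K_2e^(t) - K_3e^(-4t), x_3(t) = 2K_1e^(3t) + 2K_2e^(t) + K_3e^(-4t)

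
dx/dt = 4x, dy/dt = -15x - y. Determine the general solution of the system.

x(t) = -c_2e^(4t), y(t) = c_1e^(-t) + 3c_2e^(4t)

Coefficient matrix A = [[4, 0], [-15, -1]].
Characteristic polynomial det(A - λI) = λ^2 - 3λ - 4 = 0.
Eigenvalues λ = -1, 4.
For λ=-1: (A-λI) row 1 is [5, 0], so an eigenvector is (0, 1).
For λ=4: (A-λI) row 2 is [-15, -5], so an eigenvector is (-1, 3).
General solution: c_1e^(-t)(0,1) + c_2e^(4t)(-1,3).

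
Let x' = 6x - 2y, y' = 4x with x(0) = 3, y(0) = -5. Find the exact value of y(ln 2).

A = [[6,-2],[4,0]]; eigenvalues λ = 2, 4.
Eigenvectors: (1,2) for λ=2, (-1,-1) for λ=4.
From the initial condition, c_1 = -8, c_2 = -11.
y(ln 2) = (-8)(2^2)(2) + (-11)(2^4)(-1) = 112.

112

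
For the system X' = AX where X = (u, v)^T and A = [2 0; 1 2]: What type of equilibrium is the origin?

unstable improper node

A = [[2,0],[1,2]]; det(A-λI) = λ^2 - 4λ + 4.
repeated λ = 2 with a single eigenvector.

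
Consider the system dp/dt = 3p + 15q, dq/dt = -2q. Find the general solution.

p(t) = -c_1e^(3t) - 3c_2e^(-2t), q(t) = c_2e^(-2t)

Coefficient matrix A = [[3, 15], [0, -2]].
Characteristic polynomial det(A - λI) = λ^2 - λ - 6 = 0.
Eigenvalues λ = 3, -2.
For λ=3: (A-λI) row 1 is [0, 15], so an eigenvector is (-1, 0).
For λ=-2: (A-λI) row 1 is [5, 15], so an eigenvector is (-3, 1).
General solution: c_1e^(3t)(-1,0) + c_2e^(-2t)(-3,1).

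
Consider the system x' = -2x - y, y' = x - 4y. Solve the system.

x(t) = K_1e^(-3t) + K_2te^(-3t) - K_2e^(-3t), y(t) = K_1e^(-3t) + K_2te^(-3t) - 2K_2e^(-3t)

Coefficient matrix A = [[-2, -1], [1, -4]].
Characteristic polynomial det(A - λI) = λ^2 + 6λ + 9 = 0.
Single eigenvalue λ = -3 with algebraic multiplicity 2.
Eigenvector v = (1,1); generalized eigenvector w with (A-λI)w=v is (-1,-2).
General solution: e^(-3t)[K_1·v + K_2·(t·v + w)].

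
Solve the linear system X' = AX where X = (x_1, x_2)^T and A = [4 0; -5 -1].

Coefficient matrix A = [[4, 0], [-5, -1]].
Characteristic polynomial det(A - λI) = λ^2 - 3λ - 4 = 0.
Eigenvalues λ = -1, 4.
For λ=-1: (A-λI) row 1 is [5, 0], so an eigenvector is (0, -1).
For λ=4: (A-λI) row 2 is [-5, -5], so an eigenvector is (1, -1).
General solution: C_1e^(-t)(0,-1) + C_2e^(4t)(1,-1).

x_1(t) = C_2e^(4t), x_2(t) = -C_1e^(-t) - C_2e^(4t)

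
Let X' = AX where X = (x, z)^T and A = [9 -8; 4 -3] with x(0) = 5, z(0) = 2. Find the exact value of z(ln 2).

A = [[9,-8],[4,-3]]; eigenvalues λ = 1, 5.
Eigenvectors: (1,1) for λ=1, (-2,-1) for λ=5.
From the initial condition, c_1 = -1, c_2 = -3.
z(ln 2) = (-1)(2^1)(1) + (-3)(2^5)(-1) = 94.

94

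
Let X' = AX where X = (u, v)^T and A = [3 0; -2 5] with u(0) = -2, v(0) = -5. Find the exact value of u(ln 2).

A = [[3,0],[-2,5]]; eigenvalues λ = 5, 3.
Eigenvectors: (0,-1) for λ=5, (1,1) for λ=3.
From the initial condition, c_1 = 3, c_2 = -2.
u(ln 2) = (3)(2^5)(0) + (-2)(2^3)(1) = -16.

-16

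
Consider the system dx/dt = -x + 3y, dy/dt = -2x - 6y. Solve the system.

Coefficient matrix A = [[-1, 3], [-2, -6]].
Characteristic polynomial det(A - λI) = λ^2 + 7λ + 12 = 0.
Eigenvalues λ = -3, -4.
For λ=-3: (A-λI) row 1 is [2, 3], so an eigenvector is (-3, 2).
For λ=-4: (A-λI) row 1 is [3, 3], so an eigenvector is (1, -1).
General solution: K_1e^(-3t)(-3,2) + K_2e^(-4t)(1,-1).

x(t) = -3K_1e^(-3t) + K_2e^(-4t), y(t) = 2K_1e^(-3t) - K_2e^(-4t)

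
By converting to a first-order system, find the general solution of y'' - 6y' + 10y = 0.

Let x_1 = y, x_2 = y'. Then x_1' = x_2 and x_2' = -10x_1 + 6x_2.
A = [[0,1],[-10,6]]; det(A-λI) = λ^2 - 6λ + 10.
Eigenvalues λ = 3 ± i.

y(t) = C_1e^(3t)cos(t) + C_2e^(3t)sin(t)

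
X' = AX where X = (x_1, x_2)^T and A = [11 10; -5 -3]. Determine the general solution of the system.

x_1(t) = C_1e^(4t)sin(t) + 3C_1e^(4t)cos(t) + 3C_2e^(4t)sin(t) - C_2e^(4t)cos(t), x_2(t) = -C_1e^(4t)sin(t) - 2C_1e^(4t)cos(t) - 2C_2e^(4t)sin(t) + C_2e^(4t)cos(t)

Coefficient matrix A = [[11, 10], [-5, -3]].
Characteristic polynomial det(A - λI) = λ^2 - 8λ + 17 = 0.
Eigenvalues λ = 4 ± i (complex conjugate pair).
For λ=4+i: an eigenvector is (3,-2) - i(1,-1) = (3 - i, -2 + i).
A real fundamental pair from Re and Im of e^((4+i)t)v: X_1 = e^(4t)(cos(t)·(3,-2) + sin(t)·(1,-1)), X_2 = e^(4t)(sin(t)·(3,-2) - cos(t)·(1,-1)).
General solution: C_1X_1 + C_2X_2.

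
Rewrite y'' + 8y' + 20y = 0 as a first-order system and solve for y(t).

Let x_1 = y, x_2 = y'. Then x_1' = x_2 and x_2' = -20x_1 - 8x_2.
A = [[0,1],[-20,-8]]; det(A-λI) = λ^2 + 8λ + 20.
Eigenvalues λ = -4 ± 2i.

y(t) = C_1e^(-4t)cos(2t) + C_2e^(-4t)sin(2t)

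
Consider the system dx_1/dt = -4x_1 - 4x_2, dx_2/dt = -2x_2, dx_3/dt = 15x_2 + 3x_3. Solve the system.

Coefficient matrix A = [[-4, -4, 0], [0, -2, 0], [0, 15, 3]].
det(A - λI) = 0 gives eigenvalues λ = 3, -2, -4.
For λ=3: eigenvector (0,0,1).
For λ=-2: eigenvector (-2,1,-3).
For λ=-4: eigenvector (1,0,0).
General solution: C_1e^(3t)(0,0,1) + C_2e^(-2t)(-2,1,-3) + C_3e^(-4t)(1,0,0).

x_1(t) = -2C_2e^(-2t) + C_3e^(-4t), x_2(t) = C_2e^(-2t), x_3(t) = C_1e^(3t) - 3C_2e^(-2t)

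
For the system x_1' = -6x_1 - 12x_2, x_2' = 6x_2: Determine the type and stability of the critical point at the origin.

A = [[-6,-12],[0,6]]; det(A-λI) = λ^2 - 36.
λ = 6, -6: opposite signs.

saddle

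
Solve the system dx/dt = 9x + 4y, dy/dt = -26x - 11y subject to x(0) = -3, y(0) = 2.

x(t) = -11e^(-t)sin(2t) - 3e^(-t)cos(2t), y(t) = 29e^(-t)sin(2t) + 2e^(-t)cos(2t)

Coefficient matrix A = [[9, 4], [-26, -11]].
Characteristic polynomial det(A - λI) = λ^2 + 2λ + 5 = 0.
Eigenvalues λ = -1 ± 2i (complex conjugate pair).
For λ=-1+2i: an eigenvector is (1,-2) - i(1,-3) = (1 - i, -2 + 3i).
A real fundamental pair from Re and Im of e^((-1+2i)t)v: X_1 = e^(-t)(cos(2t)·(1,-2) + sin(2t)·(1,-3)), X_2 = e^(-t)(sin(2t)·(1,-2) - cos(2t)·(1,-3)).
General solution: K_1X_1 + K_2X_2.
Applying x(0)=-3, y(0)=2 gives K_1=-7, K_2=-4.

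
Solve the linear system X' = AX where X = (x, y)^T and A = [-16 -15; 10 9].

Coefficient matrix A = [[-16, -15], [10, 9]].
Characteristic polynomial det(A - λI) = λ^2 + 7λ + 6 = 0.
Eigenvalues λ = -6, -1.
For λ=-6: (A-λI) row 1 is [-10, -15], so an eigenvector is (3, -2).
For λ=-1: (A-λI) row 1 is [-15, -15], so an eigenvector is (-1, 1).
General solution: K_1e^(-6t)(3,-2) + K_2e^(-t)(-1,1).

x(t) = 3K_1e^(-6t) - K_2e^(-t), y(t) = -2K_1e^(-6t) + K_2e^(-t)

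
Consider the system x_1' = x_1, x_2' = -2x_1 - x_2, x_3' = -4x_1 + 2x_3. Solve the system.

x_1(t) = K_1e^(t), x_2(t) = -K_1e^(t) + K_3e^(-t), x_3(t) = 4K_1e^(t) + K_2e^(2t)

Coefficient matrix A = [[1, 0, 0], [-2, -1, 0], [-4, 0, 2]].
det(A - λI) = 0 gives eigenvalues λ = 1, 2, -1.
For λ=1: eigenvector (1,-1,4).
For λ=2: eigenvector (0,0,1).
For λ=-1: eigenvector (0,1,0).
General solution: K_1e^(t)(1,-1,4) + K_2e^(2t)(0,0,1) + K_3e^(-t)(0,1,0).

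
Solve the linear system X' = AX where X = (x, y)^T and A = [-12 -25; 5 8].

Coefficient matrix A = [[-12, -25], [5, 8]].
Characteristic polynomial det(A - λI) = λ^2 + 4λ + 29 = 0.
Eigenvalues λ = -2 ± 5i (complex conjugate pair).
For λ=-2+5i: an eigenvector is (-1,0) - i(2,-1) = (-1 - 2i, 0 + i).
A real fundamental pair from Re and Im of e^((-2+5i)t)v: X_1 = e^(-2t)(cos(5t)·(-1,0) + sin(5t)·(2,-1)), X_2 = e^(-2t)(sin(5t)·(-1,0) - cos(5t)·(2,-1)).
General solution: c_1X_1 + c_2X_2.

x(t) = 2c_1e^(-2t)sin(5t) - c_1e^(-2t)cos(5t) - c_2e^(-2t)sin(5t) - 2c_2e^(-2t)cos(5t), y(t) = -c_1e^(-2t)sin(5t) + c_2e^(-2t)cos(5t)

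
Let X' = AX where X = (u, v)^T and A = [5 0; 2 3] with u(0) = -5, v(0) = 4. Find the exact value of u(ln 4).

A = [[5,0],[2,3]]; eigenvalues λ = 5, 3.
Eigenvectors: (1,1) for λ=5, (0,-1) for λ=3.
From the initial condition, c_1 = -5, c_2 = -9.
u(ln 4) = (-5)(4^5)(1) + (-9)(4^3)(0) = -5120.

-5120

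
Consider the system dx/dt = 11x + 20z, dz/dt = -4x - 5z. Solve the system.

x(t) = c_1e^(3t)sin(4t) - 2c_1e^(3t)cos(4t) - 2c_2e^(3t)sin(4t) - c_2e^(3t)cos(4t), z(t) = c_1e^(3t)cos(4t) + c_2e^(3t)sin(4t)

Coefficient matrix A = [[11, 20], [-4, -5]].
Characteristic polynomial det(A - λI) = λ^2 - 6λ + 25 = 0.
Eigenvalues λ = 3 ± 4i (complex conjugate pair).
For λ=3+4i: an eigenvector is (-2,1) - i(1,0) = (-2 - i, 1).
A real fundamental pair from Re and Im of e^((3+4i)t)v: X_1 = e^(3t)(cos(4t)·(-2,1) + sin(4t)·(1,0)), X_2 = e^(3t)(sin(4t)·(-2,1) - cos(4t)·(1,0)).
General solution: c_1X_1 + c_2X_2.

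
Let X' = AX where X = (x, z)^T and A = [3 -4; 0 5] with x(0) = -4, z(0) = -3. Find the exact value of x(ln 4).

5504

A = [[3,-4],[0,5]]; eigenvalues λ = 5, 3.
Eigenvectors: (-2,1) for λ=5, (-1,0) for λ=3.
From the initial condition, c_1 = -3, c_2 = 10.
x(ln 4) = (-3)(4^5)(-2) + (10)(4^3)(-1) = 5504.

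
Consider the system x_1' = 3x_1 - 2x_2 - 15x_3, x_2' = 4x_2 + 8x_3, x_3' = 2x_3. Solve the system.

Coefficient matrix A = [[3, -2, -15], [0, 4, 8], [0, 0, 2]].
det(A - λI) = 0 gives eigenvalues λ = 3, 2, 4.
For λ=3: eigenvector (1,0,0).
For λ=2: eigenvector (7,-4,1).
For λ=4: eigenvector (-2,1,0).
General solution: K_1e^(3t)(1,0,0) + K_2e^(2t)(7,-4,1) + K_3e^(4t)(-2,1,0).

x_1(t) = K_1e^(3t) + 7K_2e^(2t) - 2K_3e^(4t), x_2(t) = -4K_2e^(2t) + K_3e^(4t), x_3(t) = K_2e^(2t)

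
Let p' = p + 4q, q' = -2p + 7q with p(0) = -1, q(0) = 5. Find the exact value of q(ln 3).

A = [[1,4],[-2,7]]; eigenvalues λ = 5, 3.
Eigenvectors: (1,1) for λ=5, (2,1) for λ=3.
From the initial condition, c_1 = 11, c_2 = -6.
q(ln 3) = (11)(3^5)(1) + (-6)(3^3)(1) = 2511.

2511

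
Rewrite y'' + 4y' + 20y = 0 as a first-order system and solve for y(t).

y(t) = K_1e^(-2t)cos(4t) + K_2e^(-2t)sin(4t)

Let x_1 = y, x_2 = y'. Then x_1' = x_2 and x_2' = -20x_1 - 4x_2.
A = [[0,1],[-20,-4]]; det(A-λI) = λ^2 + 4λ + 20.
Eigenvalues λ = -2 ± 4i.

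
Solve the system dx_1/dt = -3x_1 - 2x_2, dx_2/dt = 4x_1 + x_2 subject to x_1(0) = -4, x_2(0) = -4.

x_1(t) = 8e^(-t)sin(2t) - 4e^(-t)cos(2t), x_2(t) = -12e^(-t)sin(2t) - 4e^(-t)cos(2t)

Coefficient matrix A = [[-3, -2], [4, 1]].
Characteristic polynomial det(A - λI) = λ^2 + 2λ + 5 = 0.
Eigenvalues λ = -1 ± 2i (complex conjugate pair).
For λ=-1+2i: an eigenvector is (0,-1) - i(1,-1) = (0 - i, -1 + i).
A real fundamental pair from Re and Im of e^((-1+2i)t)v: X_1 = e^(-t)(cos(2t)·(0,-1) + sin(2t)·(1,-1)), X_2 = e^(-t)(sin(2t)·(0,-1) - cos(2t)·(1,-1)).
General solution: C_1X_1 + C_2X_2.
Applying x_1(0)=-4, x_2(0)=-4 gives C_1=8, C_2=4.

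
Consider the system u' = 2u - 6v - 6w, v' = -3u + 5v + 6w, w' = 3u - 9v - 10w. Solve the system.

u(t) = C_1e^(2t) + C_2e^(-4t), v(t) = -C_1e^(2t) - C_2e^(-4t) + C_3e^(-t), w(t) = C_1e^(2t) + 2C_2e^(-4t) - C_3e^(-t)

Coefficient matrix A = [[2, -6, -6], [-3, 5, 6], [3, -9, -10]].
det(A - λI) = 0 gives eigenvalues λ = 2, -4, -1.
For λ=2: eigenvector (1,-1,1).
For λ=-4: eigenvector (1,-1,2).
For λ=-1: eigenvector (0,1,-1).
General solution: C_1e^(2t)(1,-1,1) + C_2e^(-4t)(1,-1,2) + C_3e^(-t)(0,1,-1).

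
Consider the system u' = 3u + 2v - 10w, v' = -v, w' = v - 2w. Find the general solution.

u(t) = 2c_1e^(-t) + c_2e^(3t) + 2c_3e^(-2t), v(t) = c_1e^(-t), w(t) = c_1e^(-t) + c_3e^(-2t)

Coefficient matrix A = [[3, 2, -10], [0, -1, 0], [0, 1, -2]].
det(A - λI) = 0 gives eigenvalues λ = -1, 3, -2.
For λ=-1: eigenvector (2,1,1).
For λ=3: eigenvector (1,0,0).
For λ=-2: eigenvector (2,0,1).
General solution: c_1e^(-t)(2,1,1) + c_2e^(3t)(1,0,0) + c_3e^(-2t)(2,0,1).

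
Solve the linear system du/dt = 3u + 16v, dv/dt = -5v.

u(t) = -2K_1e^(-5t) - K_2e^(3t), v(t) = K_1e^(-5t)

Coefficient matrix A = [[3, 16], [0, -5]].
Characteristic polynomial det(A - λI) = λ^2 + 2λ - 15 = 0.
Eigenvalues λ = -5, 3.
For λ=-5: (A-λI) row 1 is [8, 16], so an eigenvector is (-2, 1).
For λ=3: (A-λI) row 1 is [0, 16], so an eigenvector is (-1, 0).
General solution: K_1e^(-5t)(-2,1) + K_2e^(3t)(-1,0).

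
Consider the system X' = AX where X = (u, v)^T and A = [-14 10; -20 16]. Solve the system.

u(t) = -c_1e^(-4t) + c_2e^(6t), v(t) = -c_1e^(-4t) + 2c_2e^(6t)

Coefficient matrix A = [[-14, 10], [-20, 16]].
Characteristic polynomial det(A - λI) = λ^2 - 2λ - 24 = 0.
Eigenvalues λ = -4, 6.
For λ=-4: (A-λI) row 1 is [-10, 10], so an eigenvector is (-1, -1).
For λ=6: (A-λI) row 1 is [-20, 10], so an eigenvector is (1, 2).
General solution: c_1e^(-4t)(-1,-1) + c_2e^(6t)(1,2).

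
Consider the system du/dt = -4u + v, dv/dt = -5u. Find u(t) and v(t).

u(t) = -K_1e^(-2t)cos(t) - K_2e^(-2t)sin(t), v(t) = K_1e^(-2t)sin(t) - 2K_1e^(-2t)cos(t) - 2K_2e^(-2t)sin(t) - K_2e^(-2t)cos(t)

Coefficient matrix A = [[-4, 1], [-5, 0]].
Characteristic polynomial det(A - λI) = λ^2 + 4λ + 5 = 0.
Eigenvalues λ = -2 ± i (complex conjugate pair).
For λ=-2+i: an eigenvector is (-1,-2) - i(0,1) = (-1, -2 - i).
A real fundamental pair from Re and Im of e^((-2+i)t)v: X_1 = e^(-2t)(cos(t)·(-1,-2) + sin(t)·(0,1)), X_2 = e^(-2t)(sin(t)·(-1,-2) - cos(t)·(0,1)).
General solution: K_1X_1 + K_2X_2.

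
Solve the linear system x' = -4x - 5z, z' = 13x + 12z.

Coefficient matrix A = [[-4, -5], [13, 12]].
Characteristic polynomial det(A - λI) = λ^2 - 8λ + 17 = 0.
Eigenvalues λ = 4 ± i (complex conjugate pair).
For λ=4+i: an eigenvector is (2,-3) - i(-1,2) = (2 + i, -3 - 2i).
A real fundamental pair from Re and Im of e^((4+i)t)v: X_1 = e^(4t)(cos(t)·(2,-3) + sin(t)·(-1,2)), X_2 = e^(4t)(sin(t)·(2,-3) - cos(t)·(-1,2)).
General solution: C_1X_1 + C_2X_2.

x(t) = -C_1e^(4t)sin(t) + 2C_1e^(4t)cos(t) + 2C_2e^(4t)sin(t) + C_2e^(4t)cos(t), z(t) = 2C_1e^(4t)sin(t) - 3C_1e^(4t)cos(t) - 3C_2e^(4t)sin(t) - 2C_2e^(4t)cos(t)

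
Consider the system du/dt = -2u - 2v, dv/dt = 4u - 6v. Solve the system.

u(t) = c_1e^(-4t)sin(2t) - c_2e^(-4t)cos(2t), v(t) = c_1e^(-4t)sin(2t) - c_1e^(-4t)cos(2t) - c_2e^(-4t)sin(2t) - c_2e^(-4t)cos(2t)

Coefficient matrix A = [[-2, -2], [4, -6]].
Characteristic polynomial det(A - λI) = λ^2 + 8λ + 20 = 0.
Eigenvalues λ = -4 ± 2i (complex conjugate pair).
For λ=-4+2i: an eigenvector is (0,-1) - i(1,1) = (0 - i, -1 - i).
A real fundamental pair from Re and Im of e^((-4+2i)t)v: X_1 = e^(-4t)(cos(2t)·(0,-1) + sin(2t)·(1,1)), X_2 = e^(-4t)(sin(2t)·(0,-1) - cos(2t)·(1,1)).
General solution: c_1X_1 + c_2X_2.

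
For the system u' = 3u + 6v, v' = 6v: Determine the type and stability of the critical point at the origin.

A = [[3,6],[0,6]]; det(A-λI) = λ^2 - 9λ + 18.
λ = 3, 6: both positive.

unstable node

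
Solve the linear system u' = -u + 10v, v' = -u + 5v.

Coefficient matrix A = [[-1, 10], [-1, 5]].
Characteristic polynomial det(A - λI) = λ^2 - 4λ + 5 = 0.
Eigenvalues λ = 2 ± i (complex conjugate pair).
For λ=2+i: an eigenvector is (3,1) - i(1,0) = (3 - i, 1).
A real fundamental pair from Re and Im of e^((2+i)t)v: X_1 = e^(2t)(cos(t)·(3,1) + sin(t)·(1,0)), X_2 = e^(2t)(sin(t)·(3,1) - cos(t)·(1,0)).
General solution: c_1X_1 + c_2X_2.

u(t) = c_1e^(2t)sin(t) + 3c_1e^(2t)cos(t) + 3c_2e^(2t)sin(t) - c_2e^(2t)cos(t), v(t) = c_1e^(2t)cos(t) + c_2e^(2t)sin(t)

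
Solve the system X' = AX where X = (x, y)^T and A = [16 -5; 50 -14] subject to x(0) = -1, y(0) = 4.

x(t) = -7e^(t)sin(5t) - e^(t)cos(5t), y(t) = -22e^(t)sin(5t) + 4e^(t)cos(5t)

Coefficient matrix A = [[16, -5], [50, -14]].
Characteristic polynomial det(A - λI) = λ^2 - 2λ + 26 = 0.
Eigenvalues λ = 1 ± 5i (complex conjugate pair).
For λ=1+5i: an eigenvector is (-1,-3) - i(0,-1) = (-1, -3 + i).
A real fundamental pair from Re and Im of e^((1+5i)t)v: X_1 = e^(t)(cos(5t)·(-1,-3) + sin(5t)·(0,-1)), X_2 = e^(t)(sin(5t)·(-1,-3) - cos(5t)·(0,-1)).
General solution: c_1X_1 + c_2X_2.
Applying x(0)=-1, y(0)=4 gives c_1=1, c_2=7.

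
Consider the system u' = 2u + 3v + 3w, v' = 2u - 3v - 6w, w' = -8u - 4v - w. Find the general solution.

Coefficient matrix A = [[2, 3, 3], [2, -3, -6], [-8, -4, -1]].
det(A - λI) = 0 gives eigenvalues λ = 3, -1, -4.
For λ=3: eigenvector (0,1,-1).
For λ=-1: eigenvector (1,-2,1).
For λ=-4: eigenvector (-1,2,0).
General solution: K_1e^(3t)(0,1,-1) + K_2e^(-t)(1,-2,1) + K_3e^(-4t)(-1,2,0).

u(t) = K_2e^(-t) - K_3e^(-4t), v(t) = K_1e^(3t) - 2K_2e^(-t) + 2K_3e^(-4t), w(t) = -K_1e^(3t) + K_2e^(-t)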